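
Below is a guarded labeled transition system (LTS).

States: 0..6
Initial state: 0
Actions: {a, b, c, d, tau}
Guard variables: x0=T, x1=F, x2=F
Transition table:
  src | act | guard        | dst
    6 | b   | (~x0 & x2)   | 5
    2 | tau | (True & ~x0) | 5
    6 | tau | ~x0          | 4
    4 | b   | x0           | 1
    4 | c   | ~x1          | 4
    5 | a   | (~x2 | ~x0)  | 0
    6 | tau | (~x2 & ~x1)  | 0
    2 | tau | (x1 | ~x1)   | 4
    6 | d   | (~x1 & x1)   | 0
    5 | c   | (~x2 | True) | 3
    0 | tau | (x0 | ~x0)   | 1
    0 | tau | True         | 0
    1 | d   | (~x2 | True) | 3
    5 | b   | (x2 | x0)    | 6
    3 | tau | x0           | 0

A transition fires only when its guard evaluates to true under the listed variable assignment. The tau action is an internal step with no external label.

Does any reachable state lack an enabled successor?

Answer: DEADLOCK-FREE

Analysis:
Reachable = {0,1,3}
  0: tau→0  tau→1  [2 out]
  1: d→3  [1 out]
  3: tau→0  [1 out]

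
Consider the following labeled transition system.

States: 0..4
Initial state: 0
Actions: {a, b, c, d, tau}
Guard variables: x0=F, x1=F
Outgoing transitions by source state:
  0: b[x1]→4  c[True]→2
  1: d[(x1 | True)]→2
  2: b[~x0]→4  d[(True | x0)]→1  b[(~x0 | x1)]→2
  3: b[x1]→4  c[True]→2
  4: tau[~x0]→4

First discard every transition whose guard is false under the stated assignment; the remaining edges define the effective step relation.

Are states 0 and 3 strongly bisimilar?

Answer: BISIMILAR

Working:
Bisimulation quotient by refinement:
  P[0] = {{0,1,2,3,4}}
  P[1] = {{0,3},{1},{2},{4}}
4 equivalence class(es) (converged in 2)
class of 0: {0,3}; class of 3: {0,3}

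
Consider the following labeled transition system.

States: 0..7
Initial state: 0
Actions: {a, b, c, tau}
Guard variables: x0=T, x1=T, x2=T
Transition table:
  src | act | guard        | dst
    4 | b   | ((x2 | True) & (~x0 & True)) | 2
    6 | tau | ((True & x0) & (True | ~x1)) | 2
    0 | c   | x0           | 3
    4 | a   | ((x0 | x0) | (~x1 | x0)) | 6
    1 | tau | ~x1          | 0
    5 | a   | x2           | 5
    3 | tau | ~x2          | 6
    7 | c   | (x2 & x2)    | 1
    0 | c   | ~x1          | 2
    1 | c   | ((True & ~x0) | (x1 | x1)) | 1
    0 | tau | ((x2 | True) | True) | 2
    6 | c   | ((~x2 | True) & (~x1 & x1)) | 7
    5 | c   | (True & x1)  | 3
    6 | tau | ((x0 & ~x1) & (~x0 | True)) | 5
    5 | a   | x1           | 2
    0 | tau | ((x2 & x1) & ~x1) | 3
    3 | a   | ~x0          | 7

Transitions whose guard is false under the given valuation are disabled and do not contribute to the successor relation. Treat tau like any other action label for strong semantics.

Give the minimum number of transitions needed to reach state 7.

Answer: UNREACHABLE

Working:
BFS to 7:
  depth 0: {0}
  depth 1: {2,3}
7 never appears.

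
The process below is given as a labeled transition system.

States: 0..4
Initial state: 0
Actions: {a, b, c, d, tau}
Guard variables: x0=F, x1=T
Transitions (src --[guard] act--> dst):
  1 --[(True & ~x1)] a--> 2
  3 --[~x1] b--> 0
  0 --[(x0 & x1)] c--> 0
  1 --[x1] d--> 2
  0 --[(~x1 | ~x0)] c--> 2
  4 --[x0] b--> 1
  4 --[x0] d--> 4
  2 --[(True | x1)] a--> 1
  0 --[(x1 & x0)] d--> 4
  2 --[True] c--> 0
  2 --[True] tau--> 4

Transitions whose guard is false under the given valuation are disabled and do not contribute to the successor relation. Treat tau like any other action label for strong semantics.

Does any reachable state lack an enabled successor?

Reachable = {0,1,2,4}
  0: c→2  [1 out]
  1: d→2  [1 out]
  2: a→1  c→0  tau→4  [3 out]
  4: ∅  [STUCK]
Path to 4: c·tau

Answer: DEADLOCK at state 4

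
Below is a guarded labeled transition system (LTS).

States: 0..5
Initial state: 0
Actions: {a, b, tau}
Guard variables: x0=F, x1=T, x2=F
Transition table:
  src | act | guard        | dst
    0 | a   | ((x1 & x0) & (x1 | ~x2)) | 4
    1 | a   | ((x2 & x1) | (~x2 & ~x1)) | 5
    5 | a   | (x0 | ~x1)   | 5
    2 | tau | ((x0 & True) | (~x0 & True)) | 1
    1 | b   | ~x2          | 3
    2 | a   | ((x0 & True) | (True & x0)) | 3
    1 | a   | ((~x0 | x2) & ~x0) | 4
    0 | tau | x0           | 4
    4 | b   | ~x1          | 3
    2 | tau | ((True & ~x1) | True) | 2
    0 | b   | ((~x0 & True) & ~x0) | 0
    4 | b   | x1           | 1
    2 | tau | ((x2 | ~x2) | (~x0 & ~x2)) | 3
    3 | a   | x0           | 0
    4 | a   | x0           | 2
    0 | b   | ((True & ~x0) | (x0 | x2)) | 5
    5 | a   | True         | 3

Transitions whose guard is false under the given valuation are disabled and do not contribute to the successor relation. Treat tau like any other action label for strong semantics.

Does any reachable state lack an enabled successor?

Answer: DEADLOCK at state 3

Trace:
R = {0,3,5}
  0: b→0  b→5  [deg 2]
  3: ∅  [deadlock]
  5: a→3  [deg 1]
trace reaching 3: b·a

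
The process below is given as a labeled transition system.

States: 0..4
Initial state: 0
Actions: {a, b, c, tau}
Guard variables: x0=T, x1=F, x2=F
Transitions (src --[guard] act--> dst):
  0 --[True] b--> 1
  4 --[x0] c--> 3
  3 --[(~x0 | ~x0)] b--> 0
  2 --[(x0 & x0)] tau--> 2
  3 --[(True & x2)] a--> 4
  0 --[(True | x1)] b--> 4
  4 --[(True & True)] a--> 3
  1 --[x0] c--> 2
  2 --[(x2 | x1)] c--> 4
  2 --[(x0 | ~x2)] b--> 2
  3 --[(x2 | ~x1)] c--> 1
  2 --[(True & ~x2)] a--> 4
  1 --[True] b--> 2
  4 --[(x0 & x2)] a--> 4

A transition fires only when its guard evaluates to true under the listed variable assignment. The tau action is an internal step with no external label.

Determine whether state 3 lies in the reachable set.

Answer: REACHABLE

Analysis:
10 transition(s) survive guard evaluation.
L0 = {0}
L1 = {1,4}  cumulative {0,1,4}
L2 = {2,3}  cumulative {0,1,2,3,4}
Reach set: {0,1,2,3,4}
trace reaching 3: b·c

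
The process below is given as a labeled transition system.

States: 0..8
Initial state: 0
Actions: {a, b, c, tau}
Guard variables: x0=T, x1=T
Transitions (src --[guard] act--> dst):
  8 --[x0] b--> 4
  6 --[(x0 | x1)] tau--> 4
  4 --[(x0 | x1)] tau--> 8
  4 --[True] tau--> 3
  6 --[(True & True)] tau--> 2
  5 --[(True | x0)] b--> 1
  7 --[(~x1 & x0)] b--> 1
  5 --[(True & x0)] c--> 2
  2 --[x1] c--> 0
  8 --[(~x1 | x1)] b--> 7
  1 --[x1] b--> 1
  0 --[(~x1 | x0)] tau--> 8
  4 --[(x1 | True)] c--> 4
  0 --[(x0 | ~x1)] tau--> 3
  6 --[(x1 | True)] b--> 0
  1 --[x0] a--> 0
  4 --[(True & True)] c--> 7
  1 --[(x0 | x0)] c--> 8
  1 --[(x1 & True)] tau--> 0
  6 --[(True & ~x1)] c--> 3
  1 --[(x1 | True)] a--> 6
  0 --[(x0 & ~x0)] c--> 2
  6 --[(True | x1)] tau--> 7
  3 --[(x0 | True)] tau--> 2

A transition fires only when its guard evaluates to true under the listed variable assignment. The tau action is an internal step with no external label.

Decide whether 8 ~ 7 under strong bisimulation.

Answer: NOT BISIMILAR

Trace:
Compute ~ classes (split until stable):
  π0 = {{0,1,2,3,4,5,6,7,8}}
  π1 = {{0,3},{1},{2},{4},{5},{6},{7},{8}}
  π2 = {{0},{1},{2},{3},{4},{5},{6},{7},{8}}
Fixed point at round 3; 9 class(es).
class of 8: {8}; class of 7: {7}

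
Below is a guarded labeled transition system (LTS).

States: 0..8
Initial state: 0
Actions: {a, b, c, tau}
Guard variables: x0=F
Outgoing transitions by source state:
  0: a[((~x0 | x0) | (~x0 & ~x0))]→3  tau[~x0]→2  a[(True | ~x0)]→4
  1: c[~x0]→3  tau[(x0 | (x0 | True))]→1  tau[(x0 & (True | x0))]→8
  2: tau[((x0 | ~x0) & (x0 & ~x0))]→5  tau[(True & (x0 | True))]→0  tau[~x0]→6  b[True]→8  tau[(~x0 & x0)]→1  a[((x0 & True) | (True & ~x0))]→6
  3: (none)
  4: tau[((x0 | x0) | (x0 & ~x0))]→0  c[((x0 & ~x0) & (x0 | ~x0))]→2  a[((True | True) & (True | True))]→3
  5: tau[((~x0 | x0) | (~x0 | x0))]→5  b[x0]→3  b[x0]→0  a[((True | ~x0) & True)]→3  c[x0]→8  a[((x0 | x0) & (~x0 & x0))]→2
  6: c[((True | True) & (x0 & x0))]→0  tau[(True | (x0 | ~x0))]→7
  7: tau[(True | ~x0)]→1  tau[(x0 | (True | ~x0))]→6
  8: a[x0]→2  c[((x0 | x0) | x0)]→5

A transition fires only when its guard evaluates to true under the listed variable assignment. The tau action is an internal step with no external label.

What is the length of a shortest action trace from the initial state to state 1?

Layered search for 1:
  depth 0: {0}
  depth 1: {2,3,4}
  depth 2: {6,8}
  depth 3: {7}
  depth 4: {1}
1 enters at depth 4; path tau·a·tau·tau

Answer: 4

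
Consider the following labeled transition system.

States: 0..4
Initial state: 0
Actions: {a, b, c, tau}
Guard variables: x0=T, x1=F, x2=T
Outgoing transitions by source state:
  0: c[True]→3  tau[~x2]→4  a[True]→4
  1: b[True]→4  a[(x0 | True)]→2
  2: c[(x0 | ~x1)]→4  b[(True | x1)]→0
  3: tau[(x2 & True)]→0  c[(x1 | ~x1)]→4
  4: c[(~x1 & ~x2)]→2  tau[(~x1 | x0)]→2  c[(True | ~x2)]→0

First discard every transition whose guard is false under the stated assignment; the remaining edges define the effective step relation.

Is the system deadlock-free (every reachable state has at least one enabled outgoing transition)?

Reachable = {0,2,3,4}
  0: a→4  c→3  [deg 2]
  2: b→0  c→4  [deg 2]
  3: c→4  tau→0  [deg 2]
  4: c→0  tau→2  [deg 2]

Answer: DEADLOCK-FREE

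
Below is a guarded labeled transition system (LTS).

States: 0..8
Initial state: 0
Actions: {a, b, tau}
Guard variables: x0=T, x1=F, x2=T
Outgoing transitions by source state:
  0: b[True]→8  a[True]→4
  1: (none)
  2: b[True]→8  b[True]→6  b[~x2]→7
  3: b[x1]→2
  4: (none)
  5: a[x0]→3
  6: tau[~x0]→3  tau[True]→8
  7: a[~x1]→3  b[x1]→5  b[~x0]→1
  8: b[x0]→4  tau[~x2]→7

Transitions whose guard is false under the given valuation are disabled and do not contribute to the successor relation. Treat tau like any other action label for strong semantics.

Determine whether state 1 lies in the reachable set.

8 transition(s) survive guard evaluation.
L0 = {0}
L1 = {4,8}  total {0,4,8}
R = {0,4,8}

Answer: UNREACHABLE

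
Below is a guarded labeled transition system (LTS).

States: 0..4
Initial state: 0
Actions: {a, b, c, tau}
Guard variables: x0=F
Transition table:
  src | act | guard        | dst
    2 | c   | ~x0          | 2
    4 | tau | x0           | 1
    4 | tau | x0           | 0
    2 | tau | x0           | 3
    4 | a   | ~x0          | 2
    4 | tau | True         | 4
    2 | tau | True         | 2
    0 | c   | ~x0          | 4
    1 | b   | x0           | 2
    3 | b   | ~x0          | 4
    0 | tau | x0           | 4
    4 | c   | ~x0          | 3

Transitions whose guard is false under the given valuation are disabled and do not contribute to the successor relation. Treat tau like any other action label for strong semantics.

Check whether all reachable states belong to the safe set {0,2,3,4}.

Answer: INVARIANT HOLDS

Working:
Inv-set: {0,2,3,4}
Reach set: {0,2,3,4}
  0: ✓
  2: ✓
  3: ✓
  4: ✓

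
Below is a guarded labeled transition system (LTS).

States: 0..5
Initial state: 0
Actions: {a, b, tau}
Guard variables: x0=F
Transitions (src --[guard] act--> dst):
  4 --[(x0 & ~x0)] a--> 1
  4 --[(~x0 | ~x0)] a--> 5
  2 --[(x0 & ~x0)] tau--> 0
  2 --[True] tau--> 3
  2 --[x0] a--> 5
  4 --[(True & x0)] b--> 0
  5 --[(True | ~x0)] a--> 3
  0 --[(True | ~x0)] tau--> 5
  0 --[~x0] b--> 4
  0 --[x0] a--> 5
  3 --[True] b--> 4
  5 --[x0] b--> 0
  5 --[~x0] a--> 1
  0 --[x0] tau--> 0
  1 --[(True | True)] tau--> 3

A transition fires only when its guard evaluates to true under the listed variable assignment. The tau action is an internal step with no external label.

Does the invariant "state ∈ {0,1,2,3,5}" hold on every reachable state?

Safe = {0,1,2,3,5}
R = {0,1,3,4,5}
  0: ok
  1: ok
  3: ok
  4: VIOLATES
  5: ok
witness against invariant: b → 4

Answer: INVARIANT VIOLATED at state 4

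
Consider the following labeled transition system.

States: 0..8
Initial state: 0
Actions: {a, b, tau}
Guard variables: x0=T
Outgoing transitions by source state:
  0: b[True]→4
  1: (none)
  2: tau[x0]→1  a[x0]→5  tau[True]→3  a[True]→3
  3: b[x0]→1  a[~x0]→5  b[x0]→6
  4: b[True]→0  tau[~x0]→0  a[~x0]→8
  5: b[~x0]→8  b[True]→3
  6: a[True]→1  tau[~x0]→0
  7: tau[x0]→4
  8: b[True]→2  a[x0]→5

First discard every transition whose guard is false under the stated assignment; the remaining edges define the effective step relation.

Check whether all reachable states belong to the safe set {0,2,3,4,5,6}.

Answer: INVARIANT HOLDS

Working:
Inv-set: {0,2,3,4,5,6}
Reachable = {0,4}
  0: ✓
  4: ✓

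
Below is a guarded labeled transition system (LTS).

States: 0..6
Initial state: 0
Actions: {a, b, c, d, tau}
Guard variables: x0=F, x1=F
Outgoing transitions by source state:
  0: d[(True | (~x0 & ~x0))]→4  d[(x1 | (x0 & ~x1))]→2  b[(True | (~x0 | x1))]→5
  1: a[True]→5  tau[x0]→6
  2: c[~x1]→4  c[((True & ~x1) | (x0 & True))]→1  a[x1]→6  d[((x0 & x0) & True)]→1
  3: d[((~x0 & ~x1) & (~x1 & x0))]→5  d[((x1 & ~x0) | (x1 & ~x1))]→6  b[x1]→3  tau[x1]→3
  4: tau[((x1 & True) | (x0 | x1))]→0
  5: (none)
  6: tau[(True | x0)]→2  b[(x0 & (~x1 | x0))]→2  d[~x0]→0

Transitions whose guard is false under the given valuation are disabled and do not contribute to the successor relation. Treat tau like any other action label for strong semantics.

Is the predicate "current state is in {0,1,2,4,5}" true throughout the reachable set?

Safe = {0,1,2,4,5}
Reach set: {0,4,5}
  0: safe
  4: safe
  5: safe

Answer: INVARIANT HOLDS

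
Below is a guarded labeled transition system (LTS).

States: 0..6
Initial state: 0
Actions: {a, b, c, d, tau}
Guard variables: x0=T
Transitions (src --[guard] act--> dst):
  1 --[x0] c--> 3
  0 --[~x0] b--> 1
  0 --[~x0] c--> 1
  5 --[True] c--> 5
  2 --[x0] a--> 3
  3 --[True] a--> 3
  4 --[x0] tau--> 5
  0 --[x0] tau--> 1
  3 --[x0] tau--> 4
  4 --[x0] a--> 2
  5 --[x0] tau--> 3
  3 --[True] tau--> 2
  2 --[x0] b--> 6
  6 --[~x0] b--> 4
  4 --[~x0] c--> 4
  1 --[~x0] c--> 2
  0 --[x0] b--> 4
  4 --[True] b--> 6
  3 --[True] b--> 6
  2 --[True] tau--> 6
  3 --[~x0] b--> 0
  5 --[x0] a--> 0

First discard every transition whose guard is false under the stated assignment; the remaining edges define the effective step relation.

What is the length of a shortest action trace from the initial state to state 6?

BFS to 6:
  L0 = {0}
  L1 = {1,4}
  L2 = {2,3,5,6}
6 enters at depth 2; path b·b

Answer: 2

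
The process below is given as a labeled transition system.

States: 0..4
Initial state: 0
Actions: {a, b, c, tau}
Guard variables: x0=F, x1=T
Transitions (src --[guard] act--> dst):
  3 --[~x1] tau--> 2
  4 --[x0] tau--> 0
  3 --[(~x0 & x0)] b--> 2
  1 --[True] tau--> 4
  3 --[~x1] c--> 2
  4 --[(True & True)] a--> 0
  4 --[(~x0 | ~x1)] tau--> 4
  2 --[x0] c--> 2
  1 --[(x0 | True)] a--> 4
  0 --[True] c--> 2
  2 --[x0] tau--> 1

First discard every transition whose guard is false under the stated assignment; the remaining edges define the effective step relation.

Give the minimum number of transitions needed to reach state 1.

Answer: UNREACHABLE

Trace:
BFS to 1:
  Layer 0: {0}
  Layer 1: {2}
1 never appears.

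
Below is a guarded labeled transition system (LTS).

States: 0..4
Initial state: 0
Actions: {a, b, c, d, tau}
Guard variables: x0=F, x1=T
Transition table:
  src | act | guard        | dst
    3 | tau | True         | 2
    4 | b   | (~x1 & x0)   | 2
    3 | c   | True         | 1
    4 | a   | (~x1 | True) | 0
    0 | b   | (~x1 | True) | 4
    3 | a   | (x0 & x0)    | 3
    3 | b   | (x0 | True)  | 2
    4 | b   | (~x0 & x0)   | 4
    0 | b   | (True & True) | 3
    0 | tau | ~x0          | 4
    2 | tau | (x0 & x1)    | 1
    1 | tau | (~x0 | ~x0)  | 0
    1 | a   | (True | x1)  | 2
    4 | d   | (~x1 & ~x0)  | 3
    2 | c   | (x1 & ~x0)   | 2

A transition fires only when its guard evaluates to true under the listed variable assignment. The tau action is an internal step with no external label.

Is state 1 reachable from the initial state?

After dropping false guards: 10 live edges.
depth 0: {0}
depth 1: {3,4}  cumulative {0,3,4}
depth 2: {1,2}  cumulative {0,1,2,3,4}
Reach set: {0,1,2,3,4}
Path to 1: b·c

Answer: REACHABLE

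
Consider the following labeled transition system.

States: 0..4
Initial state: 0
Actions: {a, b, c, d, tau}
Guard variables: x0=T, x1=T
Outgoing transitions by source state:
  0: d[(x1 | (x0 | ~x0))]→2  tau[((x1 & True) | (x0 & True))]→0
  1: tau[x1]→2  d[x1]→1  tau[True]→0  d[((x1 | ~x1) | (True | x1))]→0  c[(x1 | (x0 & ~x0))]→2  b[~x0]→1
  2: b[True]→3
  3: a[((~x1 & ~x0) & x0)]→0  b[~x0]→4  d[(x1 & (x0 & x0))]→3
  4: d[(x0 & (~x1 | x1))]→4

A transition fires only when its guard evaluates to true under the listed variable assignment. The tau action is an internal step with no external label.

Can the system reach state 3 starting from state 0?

Answer: REACHABLE

Trace:
After dropping false guards: 10 live edges.
depth 0: {0}
depth 1: {2}  cumulative {0,2}
depth 2: {3}  cumulative {0,2,3}
R = {0,2,3}
witness 3: d·b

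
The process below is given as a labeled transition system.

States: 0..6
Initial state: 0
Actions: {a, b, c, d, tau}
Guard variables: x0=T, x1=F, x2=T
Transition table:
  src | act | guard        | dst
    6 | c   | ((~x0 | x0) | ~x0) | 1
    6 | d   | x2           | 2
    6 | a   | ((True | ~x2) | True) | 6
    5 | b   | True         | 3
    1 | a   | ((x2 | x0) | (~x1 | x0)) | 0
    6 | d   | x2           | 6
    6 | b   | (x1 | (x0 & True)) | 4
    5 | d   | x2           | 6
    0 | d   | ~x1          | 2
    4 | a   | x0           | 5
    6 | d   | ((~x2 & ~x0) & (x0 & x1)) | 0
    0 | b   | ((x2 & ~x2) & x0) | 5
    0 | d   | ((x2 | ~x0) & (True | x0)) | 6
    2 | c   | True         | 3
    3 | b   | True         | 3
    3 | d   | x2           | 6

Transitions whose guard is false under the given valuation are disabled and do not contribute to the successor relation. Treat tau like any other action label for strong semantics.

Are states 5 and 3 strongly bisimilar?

Answer: BISIMILAR

Working:
Bisimulation quotient by refinement:
  round 0: {{0,1,2,3,4,5,6}}
  round 1: {{0},{1,4},{2},{3,5},{6}}
  round 2: {{0},{1},{2},{3,5},{4},{6}}
stable after 3 split(s): 6 block(s)
class of 5: {3,5}; class of 3: {3,5}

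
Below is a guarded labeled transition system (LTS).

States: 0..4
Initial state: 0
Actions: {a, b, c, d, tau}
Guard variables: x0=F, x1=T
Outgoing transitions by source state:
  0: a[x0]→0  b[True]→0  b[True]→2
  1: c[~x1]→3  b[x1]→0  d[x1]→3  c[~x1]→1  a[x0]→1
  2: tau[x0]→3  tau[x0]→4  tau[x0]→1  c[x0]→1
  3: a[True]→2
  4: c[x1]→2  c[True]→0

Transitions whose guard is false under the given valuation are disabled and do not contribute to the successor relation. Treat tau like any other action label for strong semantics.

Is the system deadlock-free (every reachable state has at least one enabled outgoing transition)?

Answer: DEADLOCK at state 2

Trace:
Reach set: {0,2}
  0: b→0  b→2  [2 exit(s)]
  2: ∅  [deadlock]
witness 2: b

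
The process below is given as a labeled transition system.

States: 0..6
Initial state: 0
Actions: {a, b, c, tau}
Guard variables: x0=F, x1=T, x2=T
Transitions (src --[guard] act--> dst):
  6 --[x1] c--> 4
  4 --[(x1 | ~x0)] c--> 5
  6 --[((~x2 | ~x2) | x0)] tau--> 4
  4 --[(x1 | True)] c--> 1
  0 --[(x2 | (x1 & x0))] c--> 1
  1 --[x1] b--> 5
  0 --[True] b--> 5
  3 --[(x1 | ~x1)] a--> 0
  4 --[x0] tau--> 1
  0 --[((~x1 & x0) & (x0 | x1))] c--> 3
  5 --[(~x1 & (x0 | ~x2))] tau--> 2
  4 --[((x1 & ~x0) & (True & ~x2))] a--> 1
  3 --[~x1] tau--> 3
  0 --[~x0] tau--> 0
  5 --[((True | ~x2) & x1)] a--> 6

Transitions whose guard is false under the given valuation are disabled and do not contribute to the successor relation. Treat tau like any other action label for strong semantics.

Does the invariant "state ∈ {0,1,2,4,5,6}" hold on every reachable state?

Answer: INVARIANT HOLDS

Trace:
Safe = {0,1,2,4,5,6}
R = {0,1,4,5,6}
  0: ok
  1: ok
  4: ok
  5: ok
  6: ok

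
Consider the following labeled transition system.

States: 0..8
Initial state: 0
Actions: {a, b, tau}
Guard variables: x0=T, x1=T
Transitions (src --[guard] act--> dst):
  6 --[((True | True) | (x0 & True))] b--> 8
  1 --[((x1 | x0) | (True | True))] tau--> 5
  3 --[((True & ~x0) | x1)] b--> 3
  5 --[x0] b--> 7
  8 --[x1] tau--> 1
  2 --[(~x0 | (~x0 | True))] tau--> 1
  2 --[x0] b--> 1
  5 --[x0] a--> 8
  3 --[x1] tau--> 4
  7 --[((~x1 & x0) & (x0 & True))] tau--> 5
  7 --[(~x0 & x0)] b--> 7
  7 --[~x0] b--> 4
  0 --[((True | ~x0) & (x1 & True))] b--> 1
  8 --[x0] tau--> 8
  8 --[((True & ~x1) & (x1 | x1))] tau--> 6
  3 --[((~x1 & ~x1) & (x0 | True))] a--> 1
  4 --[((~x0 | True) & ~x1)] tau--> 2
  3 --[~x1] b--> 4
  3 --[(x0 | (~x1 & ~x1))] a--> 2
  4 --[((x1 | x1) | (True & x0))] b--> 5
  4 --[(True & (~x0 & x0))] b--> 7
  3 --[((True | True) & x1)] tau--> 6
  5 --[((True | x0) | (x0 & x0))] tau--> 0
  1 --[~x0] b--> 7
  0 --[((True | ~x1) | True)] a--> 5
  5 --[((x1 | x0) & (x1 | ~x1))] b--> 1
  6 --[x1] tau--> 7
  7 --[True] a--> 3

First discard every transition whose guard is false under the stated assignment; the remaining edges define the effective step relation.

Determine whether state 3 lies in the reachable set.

After dropping false guards: 19 live edges.
L0 = {0}
L1 = {1,5}  cumulative {0,1,5}
L2 = {7,8}  cumulative {0,1,5,7,8}
L3 = {3}  cumulative {0,1,3,5,7,8}
L4 = {2,4,6}  cumulative {0,1,2,3,4,5,6,7,8}
Reachable = {0,1,2,3,4,5,6,7,8}
witness 3: a·b·a

Answer: REACHABLE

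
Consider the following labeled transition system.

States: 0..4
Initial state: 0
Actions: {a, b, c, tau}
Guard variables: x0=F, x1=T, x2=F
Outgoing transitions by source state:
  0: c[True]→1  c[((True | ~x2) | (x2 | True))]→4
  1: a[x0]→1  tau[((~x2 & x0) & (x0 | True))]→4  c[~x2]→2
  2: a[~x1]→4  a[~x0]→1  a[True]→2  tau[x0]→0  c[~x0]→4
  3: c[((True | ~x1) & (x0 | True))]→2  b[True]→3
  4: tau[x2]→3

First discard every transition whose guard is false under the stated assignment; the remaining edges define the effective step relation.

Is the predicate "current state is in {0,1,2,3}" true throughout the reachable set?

Answer: INVARIANT VIOLATED at state 4

Analysis:
Inv-set: {0,1,2,3}
R = {0,1,2,4}
  0: safe
  1: safe
  2: safe
  4: ✗ unsafe
counterexample path to 4: c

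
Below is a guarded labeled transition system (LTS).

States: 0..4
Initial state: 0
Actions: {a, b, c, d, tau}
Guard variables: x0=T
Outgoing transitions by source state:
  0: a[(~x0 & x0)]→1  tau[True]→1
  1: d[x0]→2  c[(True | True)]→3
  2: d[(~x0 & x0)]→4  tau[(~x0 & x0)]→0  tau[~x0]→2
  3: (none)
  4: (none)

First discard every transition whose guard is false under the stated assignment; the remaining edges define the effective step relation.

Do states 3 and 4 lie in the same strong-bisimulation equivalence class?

Compute ~ classes (split until stable):
  round 0: {{0,1,2,3,4}}
  round 1: {{0},{1},{2,3,4}}
stable after 2 split(s): 3 block(s)
class of 3: {2,3,4}; class of 4: {2,3,4}

Answer: BISIMILAR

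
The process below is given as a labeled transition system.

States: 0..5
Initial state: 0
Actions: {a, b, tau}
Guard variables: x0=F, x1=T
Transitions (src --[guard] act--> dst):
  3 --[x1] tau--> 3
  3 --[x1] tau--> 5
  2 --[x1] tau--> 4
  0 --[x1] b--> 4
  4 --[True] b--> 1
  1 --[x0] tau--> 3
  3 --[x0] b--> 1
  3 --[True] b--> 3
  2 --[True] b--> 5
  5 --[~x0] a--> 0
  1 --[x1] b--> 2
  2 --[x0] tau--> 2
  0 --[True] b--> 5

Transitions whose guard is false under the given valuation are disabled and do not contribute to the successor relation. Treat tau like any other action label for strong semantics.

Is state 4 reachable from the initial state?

Answer: REACHABLE

Working:
After dropping false guards: 10 live edges.
L0 = {0}
L1 = {4,5}  cumulative {0,4,5}
L2 = {1}  cumulative {0,1,4,5}
L3 = {2}  cumulative {0,1,2,4,5}
Reach set: {0,1,2,4,5}
witness 4: b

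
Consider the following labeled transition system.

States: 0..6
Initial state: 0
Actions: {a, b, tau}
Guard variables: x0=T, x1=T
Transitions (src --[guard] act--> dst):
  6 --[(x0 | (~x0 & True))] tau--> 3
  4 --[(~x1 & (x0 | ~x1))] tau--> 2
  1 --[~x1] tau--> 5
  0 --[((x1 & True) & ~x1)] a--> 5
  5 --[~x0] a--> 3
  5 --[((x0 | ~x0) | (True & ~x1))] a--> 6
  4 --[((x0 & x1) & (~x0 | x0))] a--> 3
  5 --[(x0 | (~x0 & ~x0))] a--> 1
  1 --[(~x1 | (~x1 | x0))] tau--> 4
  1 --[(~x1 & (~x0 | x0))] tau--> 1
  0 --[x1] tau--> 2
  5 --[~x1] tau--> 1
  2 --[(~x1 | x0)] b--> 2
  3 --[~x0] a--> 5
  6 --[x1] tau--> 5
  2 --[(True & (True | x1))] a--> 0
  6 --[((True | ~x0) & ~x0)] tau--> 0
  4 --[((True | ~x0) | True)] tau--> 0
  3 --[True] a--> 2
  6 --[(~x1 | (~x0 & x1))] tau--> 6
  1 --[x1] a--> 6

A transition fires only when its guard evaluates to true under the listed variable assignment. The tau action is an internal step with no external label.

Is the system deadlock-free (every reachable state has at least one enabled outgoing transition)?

Reachable = {0,2}
  0: tau→2  [deg 1]
  2: a→0  b→2  [deg 2]

Answer: DEADLOCK-FREE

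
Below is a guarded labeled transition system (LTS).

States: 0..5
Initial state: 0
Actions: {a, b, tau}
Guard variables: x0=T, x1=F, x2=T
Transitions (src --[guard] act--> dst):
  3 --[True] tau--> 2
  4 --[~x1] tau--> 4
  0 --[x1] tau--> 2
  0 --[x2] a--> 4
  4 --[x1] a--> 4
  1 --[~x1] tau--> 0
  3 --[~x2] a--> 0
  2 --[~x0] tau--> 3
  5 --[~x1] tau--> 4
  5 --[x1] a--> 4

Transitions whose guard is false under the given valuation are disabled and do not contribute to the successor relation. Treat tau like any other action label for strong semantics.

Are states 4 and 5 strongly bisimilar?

Answer: BISIMILAR

Working:
Compute ~ classes (split until stable):
  π0 = {{0,1,2,3,4,5}}
  π1 = {{0},{1,3,4,5},{2}}
  π2 = {{0},{1},{2},{3},{4,5}}
Fixed point at round 3; 5 class(es).
[4]={4,5}  [5]={4,5}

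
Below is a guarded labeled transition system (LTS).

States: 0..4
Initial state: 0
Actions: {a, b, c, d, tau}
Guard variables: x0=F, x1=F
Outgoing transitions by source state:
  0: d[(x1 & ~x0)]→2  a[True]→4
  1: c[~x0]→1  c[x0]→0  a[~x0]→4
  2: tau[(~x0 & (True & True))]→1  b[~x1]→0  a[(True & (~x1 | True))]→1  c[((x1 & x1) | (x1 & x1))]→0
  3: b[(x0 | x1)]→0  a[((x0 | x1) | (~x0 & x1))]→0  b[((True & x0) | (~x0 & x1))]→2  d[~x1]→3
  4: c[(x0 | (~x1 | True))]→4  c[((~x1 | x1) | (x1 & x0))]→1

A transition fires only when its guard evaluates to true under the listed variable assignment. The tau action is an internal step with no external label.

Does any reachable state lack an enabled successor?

Reachable = {0,1,4}
  0: a→4  [1 exit(s)]
  1: a→4  c→1  [2 exit(s)]
  4: c→1  c→4  [2 exit(s)]

Answer: DEADLOCK-FREE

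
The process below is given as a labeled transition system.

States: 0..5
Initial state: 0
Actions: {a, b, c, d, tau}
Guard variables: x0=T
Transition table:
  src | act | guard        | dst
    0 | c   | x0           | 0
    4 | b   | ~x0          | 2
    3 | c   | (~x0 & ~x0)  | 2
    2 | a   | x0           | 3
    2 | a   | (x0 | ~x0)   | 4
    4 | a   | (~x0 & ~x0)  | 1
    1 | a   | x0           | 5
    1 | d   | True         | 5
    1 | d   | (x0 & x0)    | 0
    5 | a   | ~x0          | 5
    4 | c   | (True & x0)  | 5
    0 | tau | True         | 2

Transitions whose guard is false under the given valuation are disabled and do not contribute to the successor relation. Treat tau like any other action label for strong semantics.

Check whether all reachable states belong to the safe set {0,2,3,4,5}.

Answer: INVARIANT HOLDS

Analysis:
Safe = {0,2,3,4,5}
R = {0,2,3,4,5}
  0: ok
  2: ok
  3: ok
  4: ok
  5: ok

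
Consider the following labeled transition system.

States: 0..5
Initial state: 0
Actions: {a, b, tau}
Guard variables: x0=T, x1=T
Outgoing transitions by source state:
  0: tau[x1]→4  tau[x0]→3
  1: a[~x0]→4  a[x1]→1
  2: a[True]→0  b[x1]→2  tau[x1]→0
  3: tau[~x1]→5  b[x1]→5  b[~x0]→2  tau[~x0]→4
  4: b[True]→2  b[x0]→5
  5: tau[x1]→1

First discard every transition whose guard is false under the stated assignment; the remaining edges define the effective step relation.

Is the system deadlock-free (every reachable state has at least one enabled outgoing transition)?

Answer: DEADLOCK-FREE

Working:
Reach set: {0,1,2,3,4,5}
  0: tau→3  tau→4  [2 out]
  1: a→1  [1 out]
  2: a→0  b→2  tau→0  [3 out]
  3: b→5  [1 out]
  4: b→2  b→5  [2 out]
  5: tau→1  [1 out]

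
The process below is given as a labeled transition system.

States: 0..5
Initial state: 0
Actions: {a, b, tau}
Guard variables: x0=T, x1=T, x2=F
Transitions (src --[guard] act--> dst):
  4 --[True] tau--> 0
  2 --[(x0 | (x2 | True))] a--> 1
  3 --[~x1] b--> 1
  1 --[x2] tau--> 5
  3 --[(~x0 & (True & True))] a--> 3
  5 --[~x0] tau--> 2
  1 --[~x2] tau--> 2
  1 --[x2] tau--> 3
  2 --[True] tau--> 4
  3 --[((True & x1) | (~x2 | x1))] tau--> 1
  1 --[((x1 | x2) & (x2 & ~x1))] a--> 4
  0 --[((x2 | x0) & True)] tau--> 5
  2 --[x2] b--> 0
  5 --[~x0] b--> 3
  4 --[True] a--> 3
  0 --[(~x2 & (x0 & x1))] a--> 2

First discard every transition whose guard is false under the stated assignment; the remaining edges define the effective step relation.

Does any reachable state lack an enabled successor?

Reachable = {0,1,2,3,4,5}
  0: a→2  tau→5  [2 out]
  1: tau→2  [1 out]
  2: a→1  tau→4  [2 out]
  3: tau→1  [1 out]
  4: a→3  tau→0  [2 out]
  5: ∅  [no exit]
trace reaching 5: tau

Answer: DEADLOCK at state 5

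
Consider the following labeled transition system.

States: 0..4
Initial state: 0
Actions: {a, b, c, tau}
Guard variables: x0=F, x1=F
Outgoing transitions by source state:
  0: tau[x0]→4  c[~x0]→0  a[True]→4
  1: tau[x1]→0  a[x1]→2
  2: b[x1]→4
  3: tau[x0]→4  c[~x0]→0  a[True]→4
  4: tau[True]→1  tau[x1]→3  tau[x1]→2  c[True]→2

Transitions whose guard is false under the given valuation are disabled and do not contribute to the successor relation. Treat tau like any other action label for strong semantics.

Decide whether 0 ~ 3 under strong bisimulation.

Answer: BISIMILAR

Working:
Refine partition for ~:
  P[0] = {{0,1,2,3,4}}
  P[1] = {{0,3},{1,2},{4}}
Fixed point at round 2; 3 class(es).
class of 0: {0,3}; class of 3: {0,3}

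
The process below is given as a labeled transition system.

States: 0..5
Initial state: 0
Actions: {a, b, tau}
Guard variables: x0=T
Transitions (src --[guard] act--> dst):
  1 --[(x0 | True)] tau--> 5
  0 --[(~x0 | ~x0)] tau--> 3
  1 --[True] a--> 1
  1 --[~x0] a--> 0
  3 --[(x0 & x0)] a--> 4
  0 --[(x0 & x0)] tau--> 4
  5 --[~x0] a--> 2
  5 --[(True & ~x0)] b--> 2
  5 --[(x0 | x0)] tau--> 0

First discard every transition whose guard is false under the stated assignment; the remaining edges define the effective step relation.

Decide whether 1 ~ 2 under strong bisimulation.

Compute ~ classes (split until stable):
  π0 = {{0,1,2,3,4,5}}
  π1 = {{0,5},{1},{2,4},{3}}
  π2 = {{0},{1},{2,4},{3},{5}}
5 equivalence class(es) (converged in 3)
class of 1: {1}; class of 2: {2,4}

Answer: NOT BISIMILAR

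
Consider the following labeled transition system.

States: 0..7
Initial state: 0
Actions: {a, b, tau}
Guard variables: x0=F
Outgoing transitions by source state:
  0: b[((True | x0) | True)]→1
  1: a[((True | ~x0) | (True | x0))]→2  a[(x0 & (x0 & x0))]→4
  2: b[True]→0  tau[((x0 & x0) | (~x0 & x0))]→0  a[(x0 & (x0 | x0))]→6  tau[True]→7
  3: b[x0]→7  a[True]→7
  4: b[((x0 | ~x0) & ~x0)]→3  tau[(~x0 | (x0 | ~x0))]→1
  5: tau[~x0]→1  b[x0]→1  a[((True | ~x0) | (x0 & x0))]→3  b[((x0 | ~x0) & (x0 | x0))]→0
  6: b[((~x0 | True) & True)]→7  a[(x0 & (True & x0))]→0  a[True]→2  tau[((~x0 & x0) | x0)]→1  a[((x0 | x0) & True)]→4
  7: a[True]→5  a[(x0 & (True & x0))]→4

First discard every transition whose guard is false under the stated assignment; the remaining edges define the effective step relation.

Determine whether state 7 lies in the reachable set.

Answer: REACHABLE

Trace:
After dropping false guards: 12 live edges.
Layer 0: {0}
Layer 1: {1}  total {0,1}
Layer 2: {2}  total {0,1,2}
Layer 3: {7}  total {0,1,2,7}
Layer 4: {5}  total {0,1,2,5,7}
Layer 5: {3}  total {0,1,2,3,5,7}
R = {0,1,2,3,5,7}
trace reaching 7: b·a·tau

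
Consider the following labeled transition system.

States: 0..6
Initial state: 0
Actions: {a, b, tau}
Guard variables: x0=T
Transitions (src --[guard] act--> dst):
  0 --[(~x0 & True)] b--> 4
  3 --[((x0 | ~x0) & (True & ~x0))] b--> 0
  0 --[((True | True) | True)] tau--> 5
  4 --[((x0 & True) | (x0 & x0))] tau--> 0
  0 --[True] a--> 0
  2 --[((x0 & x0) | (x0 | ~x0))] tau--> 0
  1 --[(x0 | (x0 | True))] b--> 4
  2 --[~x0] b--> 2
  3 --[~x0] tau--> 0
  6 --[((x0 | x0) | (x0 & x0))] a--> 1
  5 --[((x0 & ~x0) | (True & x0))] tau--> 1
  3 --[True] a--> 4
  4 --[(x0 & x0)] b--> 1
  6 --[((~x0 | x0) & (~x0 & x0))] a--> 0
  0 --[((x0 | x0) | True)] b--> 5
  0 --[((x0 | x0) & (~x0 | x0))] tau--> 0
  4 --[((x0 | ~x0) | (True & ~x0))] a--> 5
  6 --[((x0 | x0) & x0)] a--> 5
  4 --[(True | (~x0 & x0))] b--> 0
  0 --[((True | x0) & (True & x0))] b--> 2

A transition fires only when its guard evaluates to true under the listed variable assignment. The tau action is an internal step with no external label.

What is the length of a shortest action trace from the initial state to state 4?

Layered search for 4:
  Layer 0: {0}
  Layer 1: {2,5}
  Layer 2: {1}
  Layer 3: {4}
4 enters at depth 3; path b·tau·b

Answer: 3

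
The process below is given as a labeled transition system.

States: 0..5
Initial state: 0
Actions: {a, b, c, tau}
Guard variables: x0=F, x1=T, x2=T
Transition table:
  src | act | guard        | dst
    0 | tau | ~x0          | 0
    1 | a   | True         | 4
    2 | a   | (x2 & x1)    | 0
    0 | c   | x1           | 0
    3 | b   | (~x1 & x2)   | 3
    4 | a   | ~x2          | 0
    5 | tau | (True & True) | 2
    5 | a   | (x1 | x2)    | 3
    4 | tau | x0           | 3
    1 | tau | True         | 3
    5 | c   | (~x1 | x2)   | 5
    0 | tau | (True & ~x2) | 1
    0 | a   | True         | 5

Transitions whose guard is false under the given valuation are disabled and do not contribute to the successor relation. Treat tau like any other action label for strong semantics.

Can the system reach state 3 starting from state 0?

After dropping false guards: 9 live edges.
L0 = {0}
L1 = {5}  total {0,5}
L2 = {2,3}  total {0,2,3,5}
Reach set: {0,2,3,5}
Path to 3: a·a

Answer: REACHABLE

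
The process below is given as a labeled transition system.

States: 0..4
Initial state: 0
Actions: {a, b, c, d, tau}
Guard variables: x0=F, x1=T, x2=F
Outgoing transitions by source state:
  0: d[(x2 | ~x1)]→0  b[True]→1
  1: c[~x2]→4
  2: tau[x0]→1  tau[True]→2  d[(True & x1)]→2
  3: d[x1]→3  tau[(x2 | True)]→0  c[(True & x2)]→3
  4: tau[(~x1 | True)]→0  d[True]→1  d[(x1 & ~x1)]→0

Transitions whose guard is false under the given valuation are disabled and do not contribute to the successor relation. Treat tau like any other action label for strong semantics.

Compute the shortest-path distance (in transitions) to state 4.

Answer: 2

Working:
BFS to 4:
  L0 = {0}
  L1 = {1}
  L2 = {4}
4 enters at depth 2; path b·c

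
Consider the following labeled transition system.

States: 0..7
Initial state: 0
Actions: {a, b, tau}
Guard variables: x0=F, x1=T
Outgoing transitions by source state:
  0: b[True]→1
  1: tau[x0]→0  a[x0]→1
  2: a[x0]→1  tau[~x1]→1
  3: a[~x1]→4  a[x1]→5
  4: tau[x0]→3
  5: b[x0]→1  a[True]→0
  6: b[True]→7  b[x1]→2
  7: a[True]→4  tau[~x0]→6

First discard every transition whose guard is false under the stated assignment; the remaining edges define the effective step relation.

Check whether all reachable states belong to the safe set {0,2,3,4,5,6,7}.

Answer: INVARIANT VIOLATED at state 1

Trace:
Inv-set: {0,2,3,4,5,6,7}
Reach set: {0,1}
  0: ok
  1: outside
reach 1 via b — violates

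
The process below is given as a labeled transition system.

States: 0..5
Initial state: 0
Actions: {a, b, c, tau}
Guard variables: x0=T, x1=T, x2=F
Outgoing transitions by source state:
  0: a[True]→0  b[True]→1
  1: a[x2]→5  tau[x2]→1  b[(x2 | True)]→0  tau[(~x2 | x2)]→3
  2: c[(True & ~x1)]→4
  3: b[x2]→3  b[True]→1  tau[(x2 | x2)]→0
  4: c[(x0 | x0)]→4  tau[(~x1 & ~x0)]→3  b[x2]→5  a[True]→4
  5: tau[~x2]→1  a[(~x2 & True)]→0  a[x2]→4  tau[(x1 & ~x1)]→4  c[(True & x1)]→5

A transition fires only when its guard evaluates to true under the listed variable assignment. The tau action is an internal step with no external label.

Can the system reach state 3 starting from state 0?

Guard filter leaves 10 enabled edge(s).
L0 = {0}
L1 = {1}  total {0,1}
L2 = {3}  total {0,1,3}
Reachable = {0,1,3}
witness 3: b·tau

Answer: REACHABLE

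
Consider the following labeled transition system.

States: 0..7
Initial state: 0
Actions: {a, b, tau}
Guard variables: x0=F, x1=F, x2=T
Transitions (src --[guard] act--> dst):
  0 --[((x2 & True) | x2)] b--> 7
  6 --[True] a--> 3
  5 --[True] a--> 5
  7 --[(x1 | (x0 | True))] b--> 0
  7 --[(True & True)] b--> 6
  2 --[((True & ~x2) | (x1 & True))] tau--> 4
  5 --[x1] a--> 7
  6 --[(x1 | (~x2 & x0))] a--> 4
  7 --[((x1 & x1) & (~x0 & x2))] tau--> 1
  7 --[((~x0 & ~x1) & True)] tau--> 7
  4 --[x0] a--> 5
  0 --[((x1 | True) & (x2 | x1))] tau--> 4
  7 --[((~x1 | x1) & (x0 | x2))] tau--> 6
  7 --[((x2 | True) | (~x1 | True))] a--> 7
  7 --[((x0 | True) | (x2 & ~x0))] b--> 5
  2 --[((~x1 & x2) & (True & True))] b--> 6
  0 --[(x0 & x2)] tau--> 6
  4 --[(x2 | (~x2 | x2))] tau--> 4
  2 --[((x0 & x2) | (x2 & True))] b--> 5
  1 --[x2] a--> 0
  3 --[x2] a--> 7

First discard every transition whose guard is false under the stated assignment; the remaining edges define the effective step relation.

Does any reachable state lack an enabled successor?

Answer: DEADLOCK-FREE

Working:
Reachable = {0,3,4,5,6,7}
  0: b→7  tau→4  [deg 2]
  3: a→7  [deg 1]
  4: tau→4  [deg 1]
  5: a→5  [deg 1]
  6: a→3  [deg 1]
  7: a→7  b→0  b→5  b→6  tau→6  tau→7  [deg 6]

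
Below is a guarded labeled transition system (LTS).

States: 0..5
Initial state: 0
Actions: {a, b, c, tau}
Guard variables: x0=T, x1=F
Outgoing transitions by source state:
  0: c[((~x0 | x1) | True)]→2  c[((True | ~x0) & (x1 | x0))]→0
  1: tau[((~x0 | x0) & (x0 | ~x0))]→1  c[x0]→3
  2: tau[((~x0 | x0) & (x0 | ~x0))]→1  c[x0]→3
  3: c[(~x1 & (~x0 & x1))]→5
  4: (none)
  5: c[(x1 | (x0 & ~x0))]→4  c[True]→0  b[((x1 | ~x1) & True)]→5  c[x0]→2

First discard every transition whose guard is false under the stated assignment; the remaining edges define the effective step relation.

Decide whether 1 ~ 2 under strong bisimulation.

Bisimulation quotient by refinement:
  P[0] = {{0,1,2,3,4,5}}
  P[1] = {{0},{1,2},{3,4},{5}}
Fixed point at round 2; 4 class(es).
class of 1: {1,2}; class of 2: {1,2}

Answer: BISIMILAR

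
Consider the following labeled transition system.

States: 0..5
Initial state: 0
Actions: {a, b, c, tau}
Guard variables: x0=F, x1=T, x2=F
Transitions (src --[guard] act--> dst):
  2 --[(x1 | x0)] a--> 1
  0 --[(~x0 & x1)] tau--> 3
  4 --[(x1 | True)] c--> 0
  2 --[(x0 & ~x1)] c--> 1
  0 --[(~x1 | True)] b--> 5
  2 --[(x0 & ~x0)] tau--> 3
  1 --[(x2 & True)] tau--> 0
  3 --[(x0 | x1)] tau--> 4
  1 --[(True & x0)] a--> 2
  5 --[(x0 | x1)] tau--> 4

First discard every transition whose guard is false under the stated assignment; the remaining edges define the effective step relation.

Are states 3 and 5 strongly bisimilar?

Compute ~ classes (split until stable):
  round 0: {{0,1,2,3,4,5}}
  round 1: {{0},{1},{2},{3,5},{4}}
stable after 2 split(s): 5 block(s)
3∈{3,5}, 5∈{3,5}

Answer: BISIMILAR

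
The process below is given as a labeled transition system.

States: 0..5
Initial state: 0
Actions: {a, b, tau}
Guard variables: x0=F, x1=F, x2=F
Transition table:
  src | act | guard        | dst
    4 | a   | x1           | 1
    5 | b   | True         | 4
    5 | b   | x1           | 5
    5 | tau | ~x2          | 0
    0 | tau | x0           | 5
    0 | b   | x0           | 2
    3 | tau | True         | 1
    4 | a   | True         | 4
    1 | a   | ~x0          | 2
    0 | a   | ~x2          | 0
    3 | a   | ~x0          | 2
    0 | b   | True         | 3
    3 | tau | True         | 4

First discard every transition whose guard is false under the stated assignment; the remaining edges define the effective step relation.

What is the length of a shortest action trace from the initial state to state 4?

Answer: 2

Analysis:
Breadth-first toward 4:
  depth 0: {0}
  depth 1: {3}
  depth 2: {1,2,4}
4 enters at depth 2; path b·tau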